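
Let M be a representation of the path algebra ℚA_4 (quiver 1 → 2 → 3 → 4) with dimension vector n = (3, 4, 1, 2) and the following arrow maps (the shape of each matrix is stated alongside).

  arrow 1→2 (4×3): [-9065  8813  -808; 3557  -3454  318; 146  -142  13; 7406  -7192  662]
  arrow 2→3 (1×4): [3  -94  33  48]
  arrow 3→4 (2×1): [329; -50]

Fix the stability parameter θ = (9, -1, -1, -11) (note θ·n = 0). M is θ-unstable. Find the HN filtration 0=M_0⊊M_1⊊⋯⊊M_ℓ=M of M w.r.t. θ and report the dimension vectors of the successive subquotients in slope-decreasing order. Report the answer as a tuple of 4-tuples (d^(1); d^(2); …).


Interval decomposition of M: I[1,2]^2, I[1,4], I[2,2], I[4,4].
HN type (ℓ=3): μ^(1)=4; μ^(2)=-1; μ^(3)=-11

((2, 2, 0, 0); (1, 2, 1, 1); (0, 0, 0, 1))


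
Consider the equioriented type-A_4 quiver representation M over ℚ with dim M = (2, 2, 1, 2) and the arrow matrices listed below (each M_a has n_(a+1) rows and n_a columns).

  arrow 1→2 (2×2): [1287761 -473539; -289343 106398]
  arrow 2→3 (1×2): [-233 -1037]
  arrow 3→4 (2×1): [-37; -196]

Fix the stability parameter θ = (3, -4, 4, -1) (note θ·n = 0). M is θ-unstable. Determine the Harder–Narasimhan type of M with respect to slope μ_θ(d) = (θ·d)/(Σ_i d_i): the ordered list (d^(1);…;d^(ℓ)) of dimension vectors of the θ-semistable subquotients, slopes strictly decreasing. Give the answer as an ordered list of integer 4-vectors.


Interval decomposition of M: I[1,2], I[1,4], I[4,4].
HN type (ℓ=3): μ^(1)=3/2; μ^(2)=-1/2; μ^(3)=-1

((0, 0, 1, 1); (2, 2, 0, 0); (0, 0, 0, 1))


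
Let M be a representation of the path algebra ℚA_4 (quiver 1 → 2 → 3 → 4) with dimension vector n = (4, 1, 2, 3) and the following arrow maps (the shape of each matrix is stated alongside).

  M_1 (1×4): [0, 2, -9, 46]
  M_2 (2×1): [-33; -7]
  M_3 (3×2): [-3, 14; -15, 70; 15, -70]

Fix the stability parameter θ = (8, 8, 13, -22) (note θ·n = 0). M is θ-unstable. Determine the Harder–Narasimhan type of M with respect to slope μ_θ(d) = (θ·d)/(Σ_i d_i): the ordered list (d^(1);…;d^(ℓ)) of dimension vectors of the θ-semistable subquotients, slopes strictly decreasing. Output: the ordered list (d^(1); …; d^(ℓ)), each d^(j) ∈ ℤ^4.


Barcode: M ≅ I[1,1]^3, I[1,4], I[3,3], I[4,4]^2. HN layers by μ_θ (4 steps, strictly decreasing):
  μ^(1)=13; μ^(2)=8; μ^(3)=7/4; μ^(4)=-22

((0, 0, 1, 0); (3, 0, 0, 0); (1, 1, 1, 1); (0, 0, 0, 2))


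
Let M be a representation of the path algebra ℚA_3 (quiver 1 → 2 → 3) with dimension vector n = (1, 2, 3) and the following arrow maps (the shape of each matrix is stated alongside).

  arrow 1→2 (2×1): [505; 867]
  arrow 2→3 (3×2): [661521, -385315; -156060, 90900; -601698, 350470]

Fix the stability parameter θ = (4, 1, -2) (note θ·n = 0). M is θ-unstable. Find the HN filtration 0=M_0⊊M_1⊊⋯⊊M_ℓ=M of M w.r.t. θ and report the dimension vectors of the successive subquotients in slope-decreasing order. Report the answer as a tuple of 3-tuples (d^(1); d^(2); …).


Via rank(M_{q-1}∘⋯∘M_p): M ≅ I[1,2], I[2,3], I[3,3]^2.
μ_θ-semistable layers: μ^(1)=5/2; μ^(2)=-1/2; μ^(3)=-2

((1, 1, 0); (0, 1, 1); (0, 0, 2))


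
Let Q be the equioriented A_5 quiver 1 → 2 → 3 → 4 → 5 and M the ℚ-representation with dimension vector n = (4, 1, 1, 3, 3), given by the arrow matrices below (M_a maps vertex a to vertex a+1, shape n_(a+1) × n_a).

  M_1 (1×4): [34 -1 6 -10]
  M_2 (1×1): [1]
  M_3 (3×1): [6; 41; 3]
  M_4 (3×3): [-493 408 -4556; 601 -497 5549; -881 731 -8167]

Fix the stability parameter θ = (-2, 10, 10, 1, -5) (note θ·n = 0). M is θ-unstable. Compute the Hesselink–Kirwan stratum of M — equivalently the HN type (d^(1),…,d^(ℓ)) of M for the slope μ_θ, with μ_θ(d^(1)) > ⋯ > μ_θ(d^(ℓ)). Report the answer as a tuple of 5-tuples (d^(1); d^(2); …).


Barcode: M ≅ I[1,1]^3, I[1,5], I[4,4], I[4,5], I[5,5]. HN layers by μ_θ (4 steps, strictly decreasing):
  μ^(1)=4; μ^(2)=1; μ^(3)=-2; μ^(4)=-5

((0, 1, 1, 1, 1); (0, 0, 0, 1, 0); (4, 0, 0, 1, 1); (0, 0, 0, 0, 1))


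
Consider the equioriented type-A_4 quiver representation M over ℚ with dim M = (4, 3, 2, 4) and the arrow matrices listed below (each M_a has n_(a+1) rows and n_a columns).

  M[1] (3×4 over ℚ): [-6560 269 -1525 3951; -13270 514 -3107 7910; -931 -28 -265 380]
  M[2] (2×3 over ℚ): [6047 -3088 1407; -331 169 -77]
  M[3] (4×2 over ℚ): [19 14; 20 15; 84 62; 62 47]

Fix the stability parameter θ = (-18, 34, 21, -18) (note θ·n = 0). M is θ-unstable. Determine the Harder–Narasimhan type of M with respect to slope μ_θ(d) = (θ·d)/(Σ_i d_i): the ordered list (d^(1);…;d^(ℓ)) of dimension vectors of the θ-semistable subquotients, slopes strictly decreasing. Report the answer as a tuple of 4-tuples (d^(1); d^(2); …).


Via rank(M_{q-1}∘⋯∘M_p): M ≅ I[1,1], I[1,2], I[1,4]^2, I[4,4]^2.
μ_θ-semistable layers: μ^(1)=34; μ^(2)=37/3; μ^(3)=-18

((0, 1, 0, 0); (0, 2, 2, 2); (4, 0, 0, 2))


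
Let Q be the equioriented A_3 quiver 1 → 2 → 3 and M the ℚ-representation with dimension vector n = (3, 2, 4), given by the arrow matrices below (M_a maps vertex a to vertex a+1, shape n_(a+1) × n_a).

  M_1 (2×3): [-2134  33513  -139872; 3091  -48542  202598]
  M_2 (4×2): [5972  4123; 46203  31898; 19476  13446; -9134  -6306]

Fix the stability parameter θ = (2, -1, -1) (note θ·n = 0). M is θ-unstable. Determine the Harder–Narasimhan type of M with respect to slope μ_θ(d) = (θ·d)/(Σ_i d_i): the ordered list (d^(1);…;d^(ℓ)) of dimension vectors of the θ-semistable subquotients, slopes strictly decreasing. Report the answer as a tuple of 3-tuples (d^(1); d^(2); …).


Via rank(M_{q-1}∘⋯∘M_p): M ≅ I[1,1], I[1,3]^2, I[3,3]^2.
μ_θ-semistable layers: μ^(1)=2; μ^(2)=0; μ^(3)=-1

((1, 0, 0); (2, 2, 2); (0, 0, 2))


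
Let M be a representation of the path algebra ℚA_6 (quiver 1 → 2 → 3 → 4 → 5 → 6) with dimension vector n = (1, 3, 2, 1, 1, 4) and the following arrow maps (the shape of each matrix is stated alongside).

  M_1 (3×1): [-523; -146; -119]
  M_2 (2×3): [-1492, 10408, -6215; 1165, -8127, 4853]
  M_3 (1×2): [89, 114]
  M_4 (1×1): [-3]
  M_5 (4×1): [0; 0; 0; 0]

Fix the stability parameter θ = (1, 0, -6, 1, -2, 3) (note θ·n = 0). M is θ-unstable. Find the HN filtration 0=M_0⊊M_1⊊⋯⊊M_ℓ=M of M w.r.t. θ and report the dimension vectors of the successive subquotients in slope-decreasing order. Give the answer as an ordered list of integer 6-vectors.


Interval decomposition of M: I[1,5], I[2,2], I[2,3], I[6,6]^4.
HN type (ℓ=5): μ^(1)=3; μ^(2)=0; μ^(3)=-1/2; μ^(4)=-5/3; μ^(5)=-3

((0, 0, 0, 0, 0, 4); (0, 1, 0, 0, 0, 0); (0, 0, 0, 1, 1, 0); (1, 1, 1, 0, 0, 0); (0, 1, 1, 0, 0, 0))


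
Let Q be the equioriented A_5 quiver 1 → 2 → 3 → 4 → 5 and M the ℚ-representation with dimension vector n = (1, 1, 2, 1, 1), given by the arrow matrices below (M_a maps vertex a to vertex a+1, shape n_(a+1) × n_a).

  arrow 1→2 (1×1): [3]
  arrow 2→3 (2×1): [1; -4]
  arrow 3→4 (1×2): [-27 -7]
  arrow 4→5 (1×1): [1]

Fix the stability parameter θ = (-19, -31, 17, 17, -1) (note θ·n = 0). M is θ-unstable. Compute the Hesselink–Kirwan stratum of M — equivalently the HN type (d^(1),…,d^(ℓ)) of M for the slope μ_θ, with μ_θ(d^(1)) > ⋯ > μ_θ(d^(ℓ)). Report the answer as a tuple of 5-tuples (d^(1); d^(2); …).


Via rank(M_{q-1}∘⋯∘M_p): M ≅ I[1,5], I[3,3].
μ_θ-semistable layers: μ^(1)=17; μ^(2)=11; μ^(3)=-25

((0, 0, 1, 0, 0); (0, 0, 1, 1, 1); (1, 1, 0, 0, 0))


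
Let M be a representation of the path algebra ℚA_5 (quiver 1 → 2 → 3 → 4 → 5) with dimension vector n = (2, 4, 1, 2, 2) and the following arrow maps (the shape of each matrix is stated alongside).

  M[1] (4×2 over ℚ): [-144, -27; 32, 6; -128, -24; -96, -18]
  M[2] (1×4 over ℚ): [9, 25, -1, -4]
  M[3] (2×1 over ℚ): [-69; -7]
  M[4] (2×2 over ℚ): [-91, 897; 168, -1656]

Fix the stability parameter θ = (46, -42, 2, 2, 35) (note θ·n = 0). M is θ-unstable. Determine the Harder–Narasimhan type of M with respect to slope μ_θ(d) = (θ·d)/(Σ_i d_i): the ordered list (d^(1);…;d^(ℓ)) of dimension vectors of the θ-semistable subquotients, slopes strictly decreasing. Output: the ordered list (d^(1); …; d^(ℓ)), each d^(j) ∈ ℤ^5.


Via rank(M_{q-1}∘⋯∘M_p): M ≅ I[1,1], I[1,4], I[2,2]^3, I[4,5], I[5,5].
μ_θ-semistable layers: μ^(1)=46; μ^(2)=35; μ^(3)=2; μ^(4)=-42

((1, 0, 0, 0, 0); (0, 0, 0, 0, 2); (1, 1, 1, 2, 0); (0, 3, 0, 0, 0))


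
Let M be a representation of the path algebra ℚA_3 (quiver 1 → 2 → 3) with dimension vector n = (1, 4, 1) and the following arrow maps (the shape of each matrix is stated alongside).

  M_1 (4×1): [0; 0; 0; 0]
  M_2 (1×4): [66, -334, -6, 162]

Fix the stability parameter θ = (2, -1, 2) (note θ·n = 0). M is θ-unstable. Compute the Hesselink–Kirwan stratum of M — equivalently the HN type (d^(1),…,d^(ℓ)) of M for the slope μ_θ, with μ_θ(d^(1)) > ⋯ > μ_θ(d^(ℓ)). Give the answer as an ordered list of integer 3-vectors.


Barcode: M ≅ I[1,1], I[2,2]^3, I[2,3]. HN layers by μ_θ (2 steps, strictly decreasing):
  μ^(1)=2; μ^(2)=-1

((1, 0, 1); (0, 4, 0))


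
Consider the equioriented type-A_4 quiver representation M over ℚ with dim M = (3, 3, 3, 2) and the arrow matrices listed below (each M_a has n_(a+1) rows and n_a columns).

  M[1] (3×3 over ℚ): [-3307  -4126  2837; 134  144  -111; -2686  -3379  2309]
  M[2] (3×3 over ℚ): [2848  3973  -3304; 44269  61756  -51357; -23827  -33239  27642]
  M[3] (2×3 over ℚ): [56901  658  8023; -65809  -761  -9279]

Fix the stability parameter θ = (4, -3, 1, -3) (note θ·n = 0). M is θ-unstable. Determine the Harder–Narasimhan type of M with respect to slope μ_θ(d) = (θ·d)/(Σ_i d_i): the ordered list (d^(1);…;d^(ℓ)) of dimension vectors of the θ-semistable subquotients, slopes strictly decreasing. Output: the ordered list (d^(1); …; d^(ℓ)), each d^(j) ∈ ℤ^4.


Barcode: M ≅ I[1,3], I[1,4]^2. HN layers by μ_θ (3 steps, strictly decreasing):
  μ^(1)=1; μ^(2)=1/2; μ^(3)=-1/4

((0, 0, 1, 0); (1, 1, 0, 0); (2, 2, 2, 2))


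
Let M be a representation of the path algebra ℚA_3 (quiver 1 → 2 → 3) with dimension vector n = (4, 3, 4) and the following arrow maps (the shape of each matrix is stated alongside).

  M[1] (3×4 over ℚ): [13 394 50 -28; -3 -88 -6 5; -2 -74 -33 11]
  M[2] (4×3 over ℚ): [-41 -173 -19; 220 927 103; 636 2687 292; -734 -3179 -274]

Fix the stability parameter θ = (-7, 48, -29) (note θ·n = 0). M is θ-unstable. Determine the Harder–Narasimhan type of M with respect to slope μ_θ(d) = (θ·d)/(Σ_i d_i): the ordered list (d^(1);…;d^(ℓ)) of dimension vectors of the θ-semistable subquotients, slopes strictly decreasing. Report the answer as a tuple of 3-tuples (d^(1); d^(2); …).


Via rank(M_{q-1}∘⋯∘M_p): M ≅ I[1,1], I[1,3]^3, I[3,3].
μ_θ-semistable layers: μ^(1)=19/2; μ^(2)=-7; μ^(3)=-29

((0, 3, 3); (4, 0, 0); (0, 0, 1))


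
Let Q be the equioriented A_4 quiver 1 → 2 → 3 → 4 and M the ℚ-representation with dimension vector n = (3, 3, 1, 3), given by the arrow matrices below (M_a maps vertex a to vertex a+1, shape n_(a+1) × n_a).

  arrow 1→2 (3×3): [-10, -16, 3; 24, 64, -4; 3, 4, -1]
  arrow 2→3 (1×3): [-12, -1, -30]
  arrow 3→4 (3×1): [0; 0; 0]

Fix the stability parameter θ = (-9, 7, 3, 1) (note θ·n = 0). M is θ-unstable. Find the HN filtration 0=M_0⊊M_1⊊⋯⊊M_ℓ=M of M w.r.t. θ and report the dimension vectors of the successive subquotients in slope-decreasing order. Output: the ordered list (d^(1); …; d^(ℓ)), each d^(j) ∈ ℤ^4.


Via rank(M_{q-1}∘⋯∘M_p): M ≅ I[1,1], I[1,2], I[1,3], I[2,2], I[4,4]^3.
μ_θ-semistable layers: μ^(1)=7; μ^(2)=5; μ^(3)=1; μ^(4)=-9

((0, 2, 0, 0); (0, 1, 1, 0); (0, 0, 0, 3); (3, 0, 0, 0))


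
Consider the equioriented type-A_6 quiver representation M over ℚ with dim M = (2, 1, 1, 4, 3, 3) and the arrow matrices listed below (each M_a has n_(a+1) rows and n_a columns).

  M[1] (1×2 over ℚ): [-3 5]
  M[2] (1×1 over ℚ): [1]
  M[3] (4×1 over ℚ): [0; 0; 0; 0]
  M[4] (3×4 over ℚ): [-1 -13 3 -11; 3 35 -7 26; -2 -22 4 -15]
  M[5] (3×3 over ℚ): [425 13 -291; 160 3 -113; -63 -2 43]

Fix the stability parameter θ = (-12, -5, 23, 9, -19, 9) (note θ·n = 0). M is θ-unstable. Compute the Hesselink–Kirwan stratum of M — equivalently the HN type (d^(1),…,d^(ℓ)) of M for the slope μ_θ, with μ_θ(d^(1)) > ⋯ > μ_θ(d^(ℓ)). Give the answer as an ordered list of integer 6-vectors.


Via rank(M_{q-1}∘⋯∘M_p): M ≅ I[1,1], I[1,3], I[4,4]^2, I[4,6]^2, I[5,6].
μ_θ-semistable layers: μ^(1)=23; μ^(2)=9; μ^(3)=-5; μ^(4)=-12; μ^(5)=-19

((0, 0, 1, 0, 0, 0); (0, 0, 0, 2, 0, 3); (0, 1, 0, 2, 2, 0); (2, 0, 0, 0, 0, 0); (0, 0, 0, 0, 1, 0))


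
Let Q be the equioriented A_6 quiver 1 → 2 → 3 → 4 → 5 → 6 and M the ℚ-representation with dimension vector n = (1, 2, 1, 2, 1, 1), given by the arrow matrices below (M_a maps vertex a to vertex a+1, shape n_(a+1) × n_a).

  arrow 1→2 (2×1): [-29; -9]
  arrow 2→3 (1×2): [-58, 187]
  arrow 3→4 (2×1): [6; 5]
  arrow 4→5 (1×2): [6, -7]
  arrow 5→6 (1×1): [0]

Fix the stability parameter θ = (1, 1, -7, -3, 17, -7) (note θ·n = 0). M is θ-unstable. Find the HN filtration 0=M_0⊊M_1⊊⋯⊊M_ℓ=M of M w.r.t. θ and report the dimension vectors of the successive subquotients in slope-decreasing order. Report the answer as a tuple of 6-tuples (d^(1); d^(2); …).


Interval decomposition of M: I[1,5], I[2,2], I[4,4], I[6,6].
HN type (ℓ=5): μ^(1)=17; μ^(2)=1; μ^(3)=-2; μ^(4)=-3; μ^(5)=-7

((0, 0, 0, 0, 1, 0); (0, 1, 0, 0, 0, 0); (1, 1, 1, 1, 0, 0); (0, 0, 0, 1, 0, 0); (0, 0, 0, 0, 0, 1))


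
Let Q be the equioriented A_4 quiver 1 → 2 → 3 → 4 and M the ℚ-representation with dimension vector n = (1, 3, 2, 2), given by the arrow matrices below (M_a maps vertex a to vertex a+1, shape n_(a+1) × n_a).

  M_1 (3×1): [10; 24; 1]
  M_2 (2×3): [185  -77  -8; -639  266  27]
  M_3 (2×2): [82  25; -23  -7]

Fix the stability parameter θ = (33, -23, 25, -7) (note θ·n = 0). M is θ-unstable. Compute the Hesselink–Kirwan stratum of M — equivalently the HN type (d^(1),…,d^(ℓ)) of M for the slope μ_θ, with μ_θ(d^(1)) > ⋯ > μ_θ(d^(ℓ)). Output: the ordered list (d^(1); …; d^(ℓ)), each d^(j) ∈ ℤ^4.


Via rank(M_{q-1}∘⋯∘M_p): M ≅ I[1,4], I[2,2], I[2,4].
μ_θ-semistable layers: μ^(1)=9; μ^(2)=5; μ^(3)=-23

((0, 0, 2, 2); (1, 1, 0, 0); (0, 2, 0, 0))


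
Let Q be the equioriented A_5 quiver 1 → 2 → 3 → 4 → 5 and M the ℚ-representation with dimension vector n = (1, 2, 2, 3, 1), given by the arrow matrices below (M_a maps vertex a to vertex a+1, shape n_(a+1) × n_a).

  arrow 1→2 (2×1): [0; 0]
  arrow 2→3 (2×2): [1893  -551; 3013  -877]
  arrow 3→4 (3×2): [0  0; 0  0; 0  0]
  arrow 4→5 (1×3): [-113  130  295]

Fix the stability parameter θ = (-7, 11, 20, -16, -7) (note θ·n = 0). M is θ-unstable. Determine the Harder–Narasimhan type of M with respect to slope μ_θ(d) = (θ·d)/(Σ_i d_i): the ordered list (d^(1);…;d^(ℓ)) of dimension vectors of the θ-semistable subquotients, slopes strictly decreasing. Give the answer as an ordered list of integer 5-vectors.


Barcode: M ≅ I[1,1], I[2,3]^2, I[4,4]^2, I[4,5]. HN layers by μ_θ (4 steps, strictly decreasing):
  μ^(1)=20; μ^(2)=11; μ^(3)=-7; μ^(4)=-16

((0, 0, 2, 0, 0); (0, 2, 0, 0, 0); (1, 0, 0, 0, 1); (0, 0, 0, 3, 0))


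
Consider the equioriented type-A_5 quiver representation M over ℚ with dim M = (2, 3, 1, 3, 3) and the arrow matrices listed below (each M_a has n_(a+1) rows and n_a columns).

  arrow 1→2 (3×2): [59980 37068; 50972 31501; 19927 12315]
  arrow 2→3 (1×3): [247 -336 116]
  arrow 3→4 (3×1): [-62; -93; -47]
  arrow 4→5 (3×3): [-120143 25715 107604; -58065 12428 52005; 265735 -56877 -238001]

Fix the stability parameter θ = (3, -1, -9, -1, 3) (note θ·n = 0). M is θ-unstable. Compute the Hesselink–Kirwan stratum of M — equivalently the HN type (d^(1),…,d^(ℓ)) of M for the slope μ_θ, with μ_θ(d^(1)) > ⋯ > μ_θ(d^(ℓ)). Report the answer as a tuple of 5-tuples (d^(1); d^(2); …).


Interval decomposition of M: I[1,2]^2, I[2,5], I[4,5]^2.
HN type (ℓ=4): μ^(1)=3; μ^(2)=1; μ^(3)=-1; μ^(4)=-5

((0, 0, 0, 0, 3); (2, 2, 0, 0, 0); (0, 0, 0, 3, 0); (0, 1, 1, 0, 0))


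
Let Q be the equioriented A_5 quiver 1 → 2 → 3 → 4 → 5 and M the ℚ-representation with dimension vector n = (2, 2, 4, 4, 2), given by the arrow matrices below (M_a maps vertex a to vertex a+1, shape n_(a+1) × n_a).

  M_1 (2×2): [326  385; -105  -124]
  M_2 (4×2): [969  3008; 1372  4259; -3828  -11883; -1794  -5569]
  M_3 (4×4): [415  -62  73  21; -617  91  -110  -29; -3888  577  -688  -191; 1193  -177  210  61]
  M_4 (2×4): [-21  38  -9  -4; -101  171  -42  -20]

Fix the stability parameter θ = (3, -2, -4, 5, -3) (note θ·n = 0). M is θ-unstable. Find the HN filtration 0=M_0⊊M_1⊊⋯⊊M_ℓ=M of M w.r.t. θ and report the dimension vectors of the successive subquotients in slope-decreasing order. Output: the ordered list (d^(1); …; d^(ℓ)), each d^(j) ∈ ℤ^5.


Via rank(M_{q-1}∘⋯∘M_p): M ≅ I[1,5]^2, I[3,4]^2.
μ_θ-semistable layers: μ^(1)=5; μ^(2)=1; μ^(3)=-1; μ^(4)=-4

((0, 0, 0, 2, 0); (0, 0, 0, 2, 2); (2, 2, 2, 0, 0); (0, 0, 2, 0, 0))


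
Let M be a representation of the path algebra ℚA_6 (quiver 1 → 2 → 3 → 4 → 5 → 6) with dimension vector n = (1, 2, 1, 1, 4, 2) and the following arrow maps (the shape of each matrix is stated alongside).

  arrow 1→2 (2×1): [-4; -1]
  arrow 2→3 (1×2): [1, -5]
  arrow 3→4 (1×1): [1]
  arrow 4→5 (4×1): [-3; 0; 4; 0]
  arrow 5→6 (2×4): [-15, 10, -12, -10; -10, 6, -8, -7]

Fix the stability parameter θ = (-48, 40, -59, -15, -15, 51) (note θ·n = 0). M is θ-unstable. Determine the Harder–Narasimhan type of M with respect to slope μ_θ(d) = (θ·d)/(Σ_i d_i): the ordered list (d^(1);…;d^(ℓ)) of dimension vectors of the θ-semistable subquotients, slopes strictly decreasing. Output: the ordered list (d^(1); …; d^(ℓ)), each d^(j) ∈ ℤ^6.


Via rank(M_{q-1}∘⋯∘M_p): M ≅ I[1,6], I[2,2], I[5,5]^2, I[5,6].
μ_θ-semistable layers: μ^(1)=51; μ^(2)=40; μ^(3)=-49/4; μ^(4)=-15; μ^(5)=-48

((0, 0, 0, 0, 0, 2); (0, 1, 0, 0, 0, 0); (0, 1, 1, 1, 1, 0); (0, 0, 0, 0, 3, 0); (1, 0, 0, 0, 0, 0))


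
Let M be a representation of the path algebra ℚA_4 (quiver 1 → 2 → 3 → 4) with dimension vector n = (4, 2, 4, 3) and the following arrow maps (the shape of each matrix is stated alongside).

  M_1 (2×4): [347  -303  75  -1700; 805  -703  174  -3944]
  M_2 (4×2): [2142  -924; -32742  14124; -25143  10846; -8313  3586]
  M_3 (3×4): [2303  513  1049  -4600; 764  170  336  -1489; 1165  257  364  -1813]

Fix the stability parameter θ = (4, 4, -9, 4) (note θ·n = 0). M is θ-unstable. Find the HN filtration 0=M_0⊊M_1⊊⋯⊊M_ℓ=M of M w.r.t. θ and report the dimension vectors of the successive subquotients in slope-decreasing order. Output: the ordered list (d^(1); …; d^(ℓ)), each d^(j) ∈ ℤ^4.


Via rank(M_{q-1}∘⋯∘M_p): M ≅ I[1,1]^2, I[1,2], I[1,4], I[3,3], I[3,4]^2.
μ_θ-semistable layers: μ^(1)=4; μ^(2)=-1/3; μ^(3)=-9

((3, 1, 0, 3); (1, 1, 1, 0); (0, 0, 3, 0))


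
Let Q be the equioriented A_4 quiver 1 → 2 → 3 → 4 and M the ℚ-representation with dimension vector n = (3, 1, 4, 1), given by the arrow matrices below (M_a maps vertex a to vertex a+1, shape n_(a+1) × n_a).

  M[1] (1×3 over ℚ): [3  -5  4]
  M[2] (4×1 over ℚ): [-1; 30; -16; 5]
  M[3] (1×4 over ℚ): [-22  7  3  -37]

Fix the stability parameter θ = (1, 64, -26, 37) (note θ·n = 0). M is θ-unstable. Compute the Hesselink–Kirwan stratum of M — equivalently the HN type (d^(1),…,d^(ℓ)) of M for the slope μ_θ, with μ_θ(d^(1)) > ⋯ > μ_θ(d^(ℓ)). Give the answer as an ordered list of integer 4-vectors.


Interval decomposition of M: I[1,1]^2, I[1,4], I[3,3]^3.
HN type (ℓ=4): μ^(1)=37; μ^(2)=19; μ^(3)=1; μ^(4)=-26

((0, 0, 0, 1); (0, 1, 1, 0); (3, 0, 0, 0); (0, 0, 3, 0))


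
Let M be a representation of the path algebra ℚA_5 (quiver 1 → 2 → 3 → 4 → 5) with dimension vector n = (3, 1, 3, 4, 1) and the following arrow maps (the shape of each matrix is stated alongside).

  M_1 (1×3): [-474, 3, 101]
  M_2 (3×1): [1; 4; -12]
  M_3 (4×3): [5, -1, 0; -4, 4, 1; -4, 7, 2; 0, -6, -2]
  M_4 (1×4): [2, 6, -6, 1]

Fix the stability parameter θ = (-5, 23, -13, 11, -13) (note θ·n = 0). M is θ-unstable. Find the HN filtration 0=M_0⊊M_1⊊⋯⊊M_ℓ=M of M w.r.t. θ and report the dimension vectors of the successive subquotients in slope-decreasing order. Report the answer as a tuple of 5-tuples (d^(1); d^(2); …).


Interval decomposition of M: I[1,1]^2, I[1,5], I[3,4]^2, I[4,4].
HN type (ℓ=4): μ^(1)=11; μ^(2)=2; μ^(3)=-5; μ^(4)=-13

((0, 0, 0, 3, 0); (0, 1, 1, 1, 1); (3, 0, 0, 0, 0); (0, 0, 2, 0, 0))


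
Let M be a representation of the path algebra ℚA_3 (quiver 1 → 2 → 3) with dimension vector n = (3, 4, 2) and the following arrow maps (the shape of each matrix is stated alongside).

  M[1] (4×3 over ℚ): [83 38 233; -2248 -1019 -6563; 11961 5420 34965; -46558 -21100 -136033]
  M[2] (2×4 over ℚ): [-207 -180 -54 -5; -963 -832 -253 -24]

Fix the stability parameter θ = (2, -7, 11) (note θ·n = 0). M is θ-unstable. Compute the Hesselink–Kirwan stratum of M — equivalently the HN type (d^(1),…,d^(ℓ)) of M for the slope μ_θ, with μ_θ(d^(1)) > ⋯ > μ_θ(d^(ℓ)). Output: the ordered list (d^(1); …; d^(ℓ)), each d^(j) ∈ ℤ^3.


Via rank(M_{q-1}∘⋯∘M_p): M ≅ I[1,2], I[1,3]^2, I[2,2].
μ_θ-semistable layers: μ^(1)=11; μ^(2)=-5/2; μ^(3)=-7

((0, 0, 2); (3, 3, 0); (0, 1, 0))


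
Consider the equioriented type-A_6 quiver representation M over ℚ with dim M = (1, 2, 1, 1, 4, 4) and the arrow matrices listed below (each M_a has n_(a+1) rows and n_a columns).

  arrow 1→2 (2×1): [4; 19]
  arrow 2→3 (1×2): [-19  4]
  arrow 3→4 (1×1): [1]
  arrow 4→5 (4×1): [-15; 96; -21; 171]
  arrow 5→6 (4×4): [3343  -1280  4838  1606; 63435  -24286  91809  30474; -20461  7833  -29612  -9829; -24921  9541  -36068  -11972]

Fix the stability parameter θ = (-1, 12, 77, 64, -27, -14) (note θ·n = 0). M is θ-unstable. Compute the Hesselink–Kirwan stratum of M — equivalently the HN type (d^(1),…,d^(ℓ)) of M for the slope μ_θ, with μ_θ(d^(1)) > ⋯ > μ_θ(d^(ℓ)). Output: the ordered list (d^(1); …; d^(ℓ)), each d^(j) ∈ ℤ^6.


Via rank(M_{q-1}∘⋯∘M_p): M ≅ I[1,2], I[2,6], I[5,6]^3.
μ_θ-semistable layers: μ^(1)=25; μ^(2)=12; μ^(3)=-1; μ^(4)=-14; μ^(5)=-27

((0, 0, 1, 1, 1, 1); (0, 2, 0, 0, 0, 0); (1, 0, 0, 0, 0, 0); (0, 0, 0, 0, 0, 3); (0, 0, 0, 0, 3, 0))


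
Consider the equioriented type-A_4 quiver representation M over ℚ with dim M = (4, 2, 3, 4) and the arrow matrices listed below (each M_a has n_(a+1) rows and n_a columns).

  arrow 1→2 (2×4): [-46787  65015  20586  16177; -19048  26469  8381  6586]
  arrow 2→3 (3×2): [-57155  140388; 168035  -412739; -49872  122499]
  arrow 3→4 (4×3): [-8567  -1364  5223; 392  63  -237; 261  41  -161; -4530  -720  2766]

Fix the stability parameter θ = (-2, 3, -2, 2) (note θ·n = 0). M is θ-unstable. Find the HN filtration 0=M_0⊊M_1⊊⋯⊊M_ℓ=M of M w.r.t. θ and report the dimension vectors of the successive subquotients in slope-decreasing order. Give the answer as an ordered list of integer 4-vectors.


Via rank(M_{q-1}∘⋯∘M_p): M ≅ I[1,1]^2, I[1,4]^2, I[3,4], I[4,4].
μ_θ-semistable layers: μ^(1)=2; μ^(2)=1/2; μ^(3)=-2

((0, 0, 0, 4); (0, 2, 2, 0); (4, 0, 1, 0))


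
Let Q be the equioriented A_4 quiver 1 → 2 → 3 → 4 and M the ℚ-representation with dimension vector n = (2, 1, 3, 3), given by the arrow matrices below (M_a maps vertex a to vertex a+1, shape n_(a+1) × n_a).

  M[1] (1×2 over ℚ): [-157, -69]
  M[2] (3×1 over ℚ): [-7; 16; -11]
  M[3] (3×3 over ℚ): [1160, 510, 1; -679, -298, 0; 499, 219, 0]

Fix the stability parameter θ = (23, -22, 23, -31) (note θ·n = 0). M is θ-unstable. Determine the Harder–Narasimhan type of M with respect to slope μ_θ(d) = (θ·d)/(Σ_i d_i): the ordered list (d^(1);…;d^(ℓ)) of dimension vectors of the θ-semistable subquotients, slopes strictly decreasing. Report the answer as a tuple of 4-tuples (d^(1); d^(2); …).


Interval decomposition of M: I[1,1], I[1,4], I[3,4]^2.
HN type (ℓ=3): μ^(1)=23; μ^(2)=-7/4; μ^(3)=-4

((1, 0, 0, 0); (1, 1, 1, 1); (0, 0, 2, 2))


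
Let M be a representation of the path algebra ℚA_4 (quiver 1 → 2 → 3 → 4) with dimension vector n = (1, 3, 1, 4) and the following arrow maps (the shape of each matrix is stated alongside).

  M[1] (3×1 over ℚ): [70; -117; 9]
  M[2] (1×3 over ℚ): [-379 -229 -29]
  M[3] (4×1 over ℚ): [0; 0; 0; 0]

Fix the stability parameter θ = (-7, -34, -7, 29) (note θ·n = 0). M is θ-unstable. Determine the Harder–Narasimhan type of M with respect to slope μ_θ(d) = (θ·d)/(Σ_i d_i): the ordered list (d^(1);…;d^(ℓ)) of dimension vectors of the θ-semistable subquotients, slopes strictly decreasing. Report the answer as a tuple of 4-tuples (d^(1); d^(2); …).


Barcode: M ≅ I[1,3], I[2,2]^2, I[4,4]^4. HN layers by μ_θ (4 steps, strictly decreasing):
  μ^(1)=29; μ^(2)=-7; μ^(3)=-41/2; μ^(4)=-34

((0, 0, 0, 4); (0, 0, 1, 0); (1, 1, 0, 0); (0, 2, 0, 0))


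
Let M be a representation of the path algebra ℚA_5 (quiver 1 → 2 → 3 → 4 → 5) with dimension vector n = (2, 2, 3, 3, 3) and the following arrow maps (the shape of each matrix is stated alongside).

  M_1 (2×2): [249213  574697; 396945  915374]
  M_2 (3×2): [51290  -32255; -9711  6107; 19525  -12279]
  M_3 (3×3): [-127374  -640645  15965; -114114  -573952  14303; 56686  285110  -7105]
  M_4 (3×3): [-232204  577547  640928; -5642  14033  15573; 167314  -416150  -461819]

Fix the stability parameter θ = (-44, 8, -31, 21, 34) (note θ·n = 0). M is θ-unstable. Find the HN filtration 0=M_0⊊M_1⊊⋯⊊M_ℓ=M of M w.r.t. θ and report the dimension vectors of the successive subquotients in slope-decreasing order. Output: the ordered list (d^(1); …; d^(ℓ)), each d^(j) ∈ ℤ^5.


Interval decomposition of M: I[1,3], I[1,5], I[3,4], I[4,5], I[5,5].
HN type (ℓ=5): μ^(1)=34; μ^(2)=21; μ^(3)=-23/2; μ^(4)=-31; μ^(5)=-44

((0, 0, 0, 0, 3); (0, 0, 0, 3, 0); (0, 2, 2, 0, 0); (0, 0, 1, 0, 0); (2, 0, 0, 0, 0))


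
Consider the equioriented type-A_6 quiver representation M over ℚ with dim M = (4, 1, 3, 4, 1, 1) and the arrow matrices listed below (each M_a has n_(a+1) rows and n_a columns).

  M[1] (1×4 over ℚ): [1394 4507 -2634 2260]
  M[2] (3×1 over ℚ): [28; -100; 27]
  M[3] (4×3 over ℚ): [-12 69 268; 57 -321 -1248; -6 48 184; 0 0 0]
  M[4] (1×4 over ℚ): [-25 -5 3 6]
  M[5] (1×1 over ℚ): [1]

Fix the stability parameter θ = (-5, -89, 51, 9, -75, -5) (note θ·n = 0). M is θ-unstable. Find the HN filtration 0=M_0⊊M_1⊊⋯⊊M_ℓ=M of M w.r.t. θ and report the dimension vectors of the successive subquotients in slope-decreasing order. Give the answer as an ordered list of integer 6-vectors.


Via rank(M_{q-1}∘⋯∘M_p): M ≅ I[1,1]^3, I[1,3], I[3,4], I[3,6], I[4,4]^2.
μ_θ-semistable layers: μ^(1)=51; μ^(2)=30; μ^(3)=9; μ^(4)=-5; μ^(5)=-47

((0, 0, 1, 0, 0, 0); (0, 0, 1, 1, 0, 0); (0, 0, 0, 2, 0, 0); (3, 0, 1, 1, 1, 1); (1, 1, 0, 0, 0, 0))


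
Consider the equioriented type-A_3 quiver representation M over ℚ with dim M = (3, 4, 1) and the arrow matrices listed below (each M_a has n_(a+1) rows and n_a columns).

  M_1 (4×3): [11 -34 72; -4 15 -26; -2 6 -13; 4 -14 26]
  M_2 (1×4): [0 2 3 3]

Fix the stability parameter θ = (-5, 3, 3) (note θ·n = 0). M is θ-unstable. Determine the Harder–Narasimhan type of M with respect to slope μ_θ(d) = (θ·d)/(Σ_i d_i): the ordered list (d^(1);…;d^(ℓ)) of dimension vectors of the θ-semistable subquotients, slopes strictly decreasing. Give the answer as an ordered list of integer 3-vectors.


Interval decomposition of M: I[1,2]^2, I[1,3], I[2,2].
HN type (ℓ=2): μ^(1)=3; μ^(2)=-5

((0, 4, 1); (3, 0, 0))


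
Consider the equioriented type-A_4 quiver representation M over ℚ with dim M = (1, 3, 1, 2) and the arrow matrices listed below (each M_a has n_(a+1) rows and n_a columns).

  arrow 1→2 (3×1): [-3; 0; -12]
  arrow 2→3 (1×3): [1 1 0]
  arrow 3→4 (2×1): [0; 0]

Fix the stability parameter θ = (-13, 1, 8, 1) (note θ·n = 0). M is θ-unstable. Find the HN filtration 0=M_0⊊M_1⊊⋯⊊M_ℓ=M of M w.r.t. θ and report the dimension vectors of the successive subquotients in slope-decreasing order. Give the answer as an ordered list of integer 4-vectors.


Barcode: M ≅ I[1,3], I[2,2]^2, I[4,4]^2. HN layers by μ_θ (3 steps, strictly decreasing):
  μ^(1)=8; μ^(2)=1; μ^(3)=-13

((0, 0, 1, 0); (0, 3, 0, 2); (1, 0, 0, 0))


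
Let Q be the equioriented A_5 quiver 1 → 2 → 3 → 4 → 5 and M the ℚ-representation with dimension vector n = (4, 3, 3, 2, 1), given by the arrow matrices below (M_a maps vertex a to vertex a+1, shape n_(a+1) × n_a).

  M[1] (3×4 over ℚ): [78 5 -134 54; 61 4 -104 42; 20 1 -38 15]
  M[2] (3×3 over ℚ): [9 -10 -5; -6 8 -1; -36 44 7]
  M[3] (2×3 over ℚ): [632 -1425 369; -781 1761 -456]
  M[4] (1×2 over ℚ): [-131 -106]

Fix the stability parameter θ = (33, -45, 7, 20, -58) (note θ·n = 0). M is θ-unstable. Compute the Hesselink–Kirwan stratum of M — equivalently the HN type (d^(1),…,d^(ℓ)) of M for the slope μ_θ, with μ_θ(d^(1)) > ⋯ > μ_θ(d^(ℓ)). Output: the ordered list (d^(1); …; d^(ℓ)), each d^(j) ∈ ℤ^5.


Via rank(M_{q-1}∘⋯∘M_p): M ≅ I[1,1], I[1,2], I[1,3], I[1,4], I[3,5].
μ_θ-semistable layers: μ^(1)=33; μ^(2)=20; μ^(3)=7; μ^(4)=-6; μ^(5)=-31/3

((1, 0, 0, 0, 0); (0, 0, 0, 1, 0); (0, 0, 2, 0, 0); (3, 3, 0, 0, 0); (0, 0, 1, 1, 1))


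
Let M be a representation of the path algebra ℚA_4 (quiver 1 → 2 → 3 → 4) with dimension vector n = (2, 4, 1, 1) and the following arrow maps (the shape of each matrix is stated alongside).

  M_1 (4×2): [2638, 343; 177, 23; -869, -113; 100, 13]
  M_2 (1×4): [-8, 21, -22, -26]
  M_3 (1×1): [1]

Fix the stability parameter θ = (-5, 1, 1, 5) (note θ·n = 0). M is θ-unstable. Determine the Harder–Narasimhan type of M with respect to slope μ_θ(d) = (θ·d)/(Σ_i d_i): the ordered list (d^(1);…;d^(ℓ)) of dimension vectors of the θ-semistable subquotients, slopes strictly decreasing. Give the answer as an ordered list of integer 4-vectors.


Interval decomposition of M: I[1,2], I[1,4], I[2,2]^2.
HN type (ℓ=3): μ^(1)=5; μ^(2)=1; μ^(3)=-5

((0, 0, 0, 1); (0, 4, 1, 0); (2, 0, 0, 0))


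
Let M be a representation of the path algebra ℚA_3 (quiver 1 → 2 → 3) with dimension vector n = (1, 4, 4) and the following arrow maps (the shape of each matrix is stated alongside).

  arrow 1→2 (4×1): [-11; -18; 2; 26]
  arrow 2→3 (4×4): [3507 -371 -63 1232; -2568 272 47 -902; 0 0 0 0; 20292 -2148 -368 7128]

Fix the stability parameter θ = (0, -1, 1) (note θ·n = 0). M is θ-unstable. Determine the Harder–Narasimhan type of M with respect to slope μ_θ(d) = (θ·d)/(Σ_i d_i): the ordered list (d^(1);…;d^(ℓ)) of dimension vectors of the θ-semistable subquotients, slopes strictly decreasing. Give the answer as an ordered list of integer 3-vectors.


Via rank(M_{q-1}∘⋯∘M_p): M ≅ I[1,3], I[2,2]^2, I[2,3], I[3,3]^2.
μ_θ-semistable layers: μ^(1)=1; μ^(2)=-1/2; μ^(3)=-1

((0, 0, 4); (1, 1, 0); (0, 3, 0))


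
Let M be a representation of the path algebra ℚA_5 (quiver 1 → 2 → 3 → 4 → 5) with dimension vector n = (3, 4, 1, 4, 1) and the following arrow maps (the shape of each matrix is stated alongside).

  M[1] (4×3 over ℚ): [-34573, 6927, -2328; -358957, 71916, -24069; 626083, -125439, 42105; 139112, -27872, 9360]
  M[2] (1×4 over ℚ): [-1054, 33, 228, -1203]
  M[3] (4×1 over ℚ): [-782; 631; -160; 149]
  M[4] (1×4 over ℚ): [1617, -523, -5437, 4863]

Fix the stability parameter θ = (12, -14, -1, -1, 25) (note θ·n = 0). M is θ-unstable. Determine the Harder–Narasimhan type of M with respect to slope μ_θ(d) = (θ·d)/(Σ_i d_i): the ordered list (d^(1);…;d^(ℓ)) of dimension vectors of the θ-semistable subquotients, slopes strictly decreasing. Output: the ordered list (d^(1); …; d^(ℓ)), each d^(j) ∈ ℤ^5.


Barcode: M ≅ I[1,2]^2, I[1,4], I[2,2], I[4,4]^2, I[4,5]. HN layers by μ_θ (3 steps, strictly decreasing):
  μ^(1)=25; μ^(2)=-1; μ^(3)=-14

((0, 0, 0, 0, 1); (3, 3, 1, 4, 0); (0, 1, 0, 0, 0))


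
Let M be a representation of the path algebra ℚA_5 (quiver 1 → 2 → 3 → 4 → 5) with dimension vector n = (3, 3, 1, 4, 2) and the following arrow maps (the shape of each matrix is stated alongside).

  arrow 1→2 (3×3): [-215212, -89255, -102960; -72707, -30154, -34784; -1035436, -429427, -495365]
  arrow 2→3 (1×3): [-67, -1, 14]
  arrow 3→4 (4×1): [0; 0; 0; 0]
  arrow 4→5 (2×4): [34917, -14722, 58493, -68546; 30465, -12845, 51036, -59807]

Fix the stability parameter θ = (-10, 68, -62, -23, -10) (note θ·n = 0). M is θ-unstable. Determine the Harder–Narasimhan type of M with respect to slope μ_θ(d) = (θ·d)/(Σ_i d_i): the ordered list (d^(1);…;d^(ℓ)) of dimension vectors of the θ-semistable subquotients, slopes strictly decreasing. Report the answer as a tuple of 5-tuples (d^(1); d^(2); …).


Interval decomposition of M: I[1,2]^2, I[1,3], I[4,4]^2, I[4,5]^2.
HN type (ℓ=4): μ^(1)=68; μ^(2)=3; μ^(3)=-10; μ^(4)=-23

((0, 2, 0, 0, 0); (0, 1, 1, 0, 0); (3, 0, 0, 0, 2); (0, 0, 0, 4, 0))


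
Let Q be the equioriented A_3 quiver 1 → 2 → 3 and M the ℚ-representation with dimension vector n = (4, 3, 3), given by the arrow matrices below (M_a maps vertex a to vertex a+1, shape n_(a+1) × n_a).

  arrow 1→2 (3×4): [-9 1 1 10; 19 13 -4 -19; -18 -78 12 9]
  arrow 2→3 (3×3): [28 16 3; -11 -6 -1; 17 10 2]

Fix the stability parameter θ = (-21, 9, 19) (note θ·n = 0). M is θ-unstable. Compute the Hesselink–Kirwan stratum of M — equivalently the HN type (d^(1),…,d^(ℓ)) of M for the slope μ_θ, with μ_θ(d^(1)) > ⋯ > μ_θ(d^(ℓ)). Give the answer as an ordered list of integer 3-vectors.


Barcode: M ≅ I[1,1], I[1,2], I[1,3]^2, I[3,3]. HN layers by μ_θ (3 steps, strictly decreasing):
  μ^(1)=19; μ^(2)=9; μ^(3)=-21

((0, 0, 3); (0, 3, 0); (4, 0, 0))


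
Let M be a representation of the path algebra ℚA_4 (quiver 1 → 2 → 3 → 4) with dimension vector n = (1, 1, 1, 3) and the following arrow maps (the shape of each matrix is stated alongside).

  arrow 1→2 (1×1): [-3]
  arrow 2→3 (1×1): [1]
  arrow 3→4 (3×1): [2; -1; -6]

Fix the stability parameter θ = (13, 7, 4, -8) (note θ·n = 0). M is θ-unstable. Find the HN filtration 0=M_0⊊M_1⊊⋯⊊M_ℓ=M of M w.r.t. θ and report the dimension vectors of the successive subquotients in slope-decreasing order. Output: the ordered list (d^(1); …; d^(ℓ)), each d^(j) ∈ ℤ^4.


Via rank(M_{q-1}∘⋯∘M_p): M ≅ I[1,4], I[4,4]^2.
μ_θ-semistable layers: μ^(1)=4; μ^(2)=-8

((1, 1, 1, 1); (0, 0, 0, 2))


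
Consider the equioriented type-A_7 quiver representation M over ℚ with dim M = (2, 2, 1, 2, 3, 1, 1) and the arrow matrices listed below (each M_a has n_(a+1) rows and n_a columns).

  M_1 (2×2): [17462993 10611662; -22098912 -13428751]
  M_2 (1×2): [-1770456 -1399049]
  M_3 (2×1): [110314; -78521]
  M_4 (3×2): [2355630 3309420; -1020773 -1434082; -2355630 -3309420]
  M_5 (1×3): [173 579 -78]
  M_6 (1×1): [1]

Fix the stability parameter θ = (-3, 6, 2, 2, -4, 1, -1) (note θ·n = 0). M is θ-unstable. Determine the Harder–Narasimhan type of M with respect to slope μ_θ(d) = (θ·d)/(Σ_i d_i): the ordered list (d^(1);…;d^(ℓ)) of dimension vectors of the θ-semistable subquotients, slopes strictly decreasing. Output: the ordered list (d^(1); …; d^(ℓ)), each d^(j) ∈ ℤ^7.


Via rank(M_{q-1}∘⋯∘M_p): M ≅ I[1,2], I[1,4], I[4,7], I[5,5]^2.
μ_θ-semistable layers: μ^(1)=6; μ^(2)=10/3; μ^(3)=0; μ^(4)=-1; μ^(5)=-3; μ^(6)=-4

((0, 1, 0, 0, 0, 0, 0); (0, 1, 1, 1, 0, 0, 0); (0, 0, 0, 0, 0, 1, 1); (0, 0, 0, 1, 1, 0, 0); (2, 0, 0, 0, 0, 0, 0); (0, 0, 0, 0, 2, 0, 0))


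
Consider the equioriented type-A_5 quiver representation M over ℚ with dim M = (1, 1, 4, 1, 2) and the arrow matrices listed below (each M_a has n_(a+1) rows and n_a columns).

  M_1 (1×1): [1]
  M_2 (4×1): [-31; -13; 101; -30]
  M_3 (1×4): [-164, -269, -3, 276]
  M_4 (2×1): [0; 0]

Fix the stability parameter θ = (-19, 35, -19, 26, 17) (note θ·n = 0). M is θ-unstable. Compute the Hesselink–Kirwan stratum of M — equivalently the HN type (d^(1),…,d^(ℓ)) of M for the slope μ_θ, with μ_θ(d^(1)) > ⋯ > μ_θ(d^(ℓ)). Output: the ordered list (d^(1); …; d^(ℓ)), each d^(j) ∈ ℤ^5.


Barcode: M ≅ I[1,4], I[3,3]^3, I[5,5]^2. HN layers by μ_θ (4 steps, strictly decreasing):
  μ^(1)=26; μ^(2)=17; μ^(3)=8; μ^(4)=-19

((0, 0, 0, 1, 0); (0, 0, 0, 0, 2); (0, 1, 1, 0, 0); (1, 0, 3, 0, 0))


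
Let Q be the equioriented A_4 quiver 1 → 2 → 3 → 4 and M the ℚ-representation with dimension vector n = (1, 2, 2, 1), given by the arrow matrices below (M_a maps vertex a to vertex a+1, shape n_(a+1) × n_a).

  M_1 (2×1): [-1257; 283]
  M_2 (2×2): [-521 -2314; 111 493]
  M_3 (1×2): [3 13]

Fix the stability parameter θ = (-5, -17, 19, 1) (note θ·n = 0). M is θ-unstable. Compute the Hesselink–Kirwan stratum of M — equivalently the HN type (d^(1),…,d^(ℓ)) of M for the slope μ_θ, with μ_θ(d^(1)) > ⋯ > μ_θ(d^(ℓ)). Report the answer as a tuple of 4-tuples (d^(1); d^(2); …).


Interval decomposition of M: I[1,4], I[2,3].
HN type (ℓ=4): μ^(1)=19; μ^(2)=10; μ^(3)=-11; μ^(4)=-17

((0, 0, 1, 0); (0, 0, 1, 1); (1, 1, 0, 0); (0, 1, 0, 0))


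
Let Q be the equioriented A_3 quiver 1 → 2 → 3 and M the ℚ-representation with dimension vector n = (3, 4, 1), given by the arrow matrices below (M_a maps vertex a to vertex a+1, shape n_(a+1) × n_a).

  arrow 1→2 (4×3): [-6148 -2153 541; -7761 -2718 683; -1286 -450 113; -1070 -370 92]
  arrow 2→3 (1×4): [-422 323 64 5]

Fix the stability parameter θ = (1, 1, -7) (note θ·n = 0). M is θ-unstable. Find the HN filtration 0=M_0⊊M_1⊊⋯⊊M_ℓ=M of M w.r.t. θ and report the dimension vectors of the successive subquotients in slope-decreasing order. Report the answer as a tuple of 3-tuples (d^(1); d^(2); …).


Via rank(M_{q-1}∘⋯∘M_p): M ≅ I[1,2]^2, I[1,3], I[2,2].
μ_θ-semistable layers: μ^(1)=1; μ^(2)=-5/3

((2, 3, 0); (1, 1, 1))


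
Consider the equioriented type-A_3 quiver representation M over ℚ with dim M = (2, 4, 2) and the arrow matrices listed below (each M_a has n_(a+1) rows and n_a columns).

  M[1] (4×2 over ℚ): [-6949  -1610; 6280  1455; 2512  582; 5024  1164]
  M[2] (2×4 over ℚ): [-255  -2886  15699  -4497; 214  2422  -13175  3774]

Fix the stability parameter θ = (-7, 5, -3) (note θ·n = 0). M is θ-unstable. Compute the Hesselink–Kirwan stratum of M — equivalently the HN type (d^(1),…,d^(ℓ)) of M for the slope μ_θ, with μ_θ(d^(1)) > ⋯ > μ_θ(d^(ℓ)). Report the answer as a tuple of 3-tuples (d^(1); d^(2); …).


Via rank(M_{q-1}∘⋯∘M_p): M ≅ I[1,2], I[1,3], I[2,2], I[2,3].
μ_θ-semistable layers: μ^(1)=5; μ^(2)=1; μ^(3)=-7

((0, 2, 0); (0, 2, 2); (2, 0, 0))


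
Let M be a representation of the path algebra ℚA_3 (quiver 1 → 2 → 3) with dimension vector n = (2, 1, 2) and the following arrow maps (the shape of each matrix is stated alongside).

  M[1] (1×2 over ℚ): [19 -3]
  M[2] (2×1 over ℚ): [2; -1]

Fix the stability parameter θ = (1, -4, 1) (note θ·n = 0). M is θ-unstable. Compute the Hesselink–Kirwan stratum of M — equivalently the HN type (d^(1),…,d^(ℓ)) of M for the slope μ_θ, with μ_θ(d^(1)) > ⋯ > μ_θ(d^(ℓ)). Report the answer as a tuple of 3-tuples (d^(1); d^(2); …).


Via rank(M_{q-1}∘⋯∘M_p): M ≅ I[1,1], I[1,3], I[3,3].
μ_θ-semistable layers: μ^(1)=1; μ^(2)=-3/2

((1, 0, 2); (1, 1, 0))
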